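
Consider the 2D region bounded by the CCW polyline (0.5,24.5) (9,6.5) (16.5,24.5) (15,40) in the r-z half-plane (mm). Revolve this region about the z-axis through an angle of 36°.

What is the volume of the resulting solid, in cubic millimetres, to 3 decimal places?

Profile (r,z), 4 vertices: (0.5,24.5) (9,6.5) (16.5,24.5) (15,40)
edge 0: (0.5,24.5)→(9,6.5)  cross = 0.5·6.5 − 9·24.5 = -217.2500; (r_i+r_j)·cross = 9.5·-217.2500 = -2063.8750
edge 1: (9,6.5)→(16.5,24.5)  cross = 9·24.5 − 16.5·6.5 = 113.2500; (r_i+r_j)·cross = 25.5·113.2500 = 2887.8750
edge 2: (16.5,24.5)→(15,40)  cross = 16.5·40 − 15·24.5 = 292.5000; (r_i+r_j)·cross = 31.5·292.5000 = 9213.7500
edge 3: (15,40)→(0.5,24.5)  cross = 15·24.5 − 0.5·40 = 347.5000; (r_i+r_j)·cross = 15.5·347.5000 = 5386.2500
Σcross = 536.0000 → A = |Σcross|/2 = 268.0000 mm²
Σ(r_i+r_j)·cross = 15424.0000 → first moment M = |Σ|/6 = 2570.6667
R_c = M/A = 2570.6667/268.0000 = 9.5920 mm
θ = 36° = 0.628319 rad
V = θ·R_c·A = 0.628319·9.5920·268.0000 = 1615.198 mm³

Volume = 1615.198 mm³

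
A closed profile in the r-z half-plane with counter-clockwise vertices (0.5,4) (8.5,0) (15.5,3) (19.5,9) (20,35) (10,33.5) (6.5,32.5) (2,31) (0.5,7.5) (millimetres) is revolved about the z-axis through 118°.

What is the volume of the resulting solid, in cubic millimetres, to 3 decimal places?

Profile (r,z), 9 vertices: (0.5,4) (8.5,0) (15.5,3) (19.5,9) (20,35) (10,33.5) (6.5,32.5) (2,31) (0.5,7.5)
edge 0: (0.5,4)→(8.5,0)  cross = 0.5·0 − 8.5·4 = -34.0000; (r_i+r_j)·cross = 9·-34.0000 = -306.0000
edge 1: (8.5,0)→(15.5,3)  cross = 8.5·3 − 15.5·0 = 25.5000; (r_i+r_j)·cross = 24·25.5000 = 612.0000
edge 2: (15.5,3)→(19.5,9)  cross = 15.5·9 − 19.5·3 = 81.0000; (r_i+r_j)·cross = 35·81.0000 = 2835.0000
edge 3: (19.5,9)→(20,35)  cross = 19.5·35 − 20·9 = 502.5000; (r_i+r_j)·cross = 39.5·502.5000 = 19848.7500
edge 4: (20,35)→(10,33.5)  cross = 20·33.5 − 10·35 = 320.0000; (r_i+r_j)·cross = 30·320.0000 = 9600.0000
edge 5: (10,33.5)→(6.5,32.5)  cross = 10·32.5 − 6.5·33.5 = 107.2500; (r_i+r_j)·cross = 16.5·107.2500 = 1769.6250
edge 6: (6.5,32.5)→(2,31)  cross = 6.5·31 − 2·32.5 = 136.5000; (r_i+r_j)·cross = 8.5·136.5000 = 1160.2500
edge 7: (2,31)→(0.5,7.5)  cross = 2·7.5 − 0.5·31 = -0.5000; (r_i+r_j)·cross = 2.5·-0.5000 = -1.2500
edge 8: (0.5,7.5)→(0.5,4)  cross = 0.5·4 − 0.5·7.5 = -1.7500; (r_i+r_j)·cross = 1·-1.7500 = -1.7500
Σcross = 1136.5000 → A = |Σcross|/2 = 568.2500 mm²
Σ(r_i+r_j)·cross = 35516.6250 → first moment M = |Σ|/6 = 5919.4375
R_c = M/A = 5919.4375/568.2500 = 10.4170 mm
θ = 118° = 2.059489 rad
V = θ·R_c·A = 2.059489·10.4170·568.2500 = 12191.014 mm³

Volume = 12191.014 mm³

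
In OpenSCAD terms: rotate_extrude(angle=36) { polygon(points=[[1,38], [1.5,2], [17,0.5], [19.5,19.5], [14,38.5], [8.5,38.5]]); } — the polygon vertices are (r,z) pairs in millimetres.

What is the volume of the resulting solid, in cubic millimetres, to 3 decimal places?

Profile (r,z), 6 vertices: (1,38) (1.5,2) (17,0.5) (19.5,19.5) (14,38.5) (8.5,38.5)
edge 0: (1,38)→(1.5,2)  cross = 1·2 − 1.5·38 = -55.0000; (r_i+r_j)·cross = 2.5·-55.0000 = -137.5000
edge 1: (1.5,2)→(17,0.5)  cross = 1.5·0.5 − 17·2 = -33.2500; (r_i+r_j)·cross = 18.5·-33.2500 = -615.1250
edge 2: (17,0.5)→(19.5,19.5)  cross = 17·19.5 − 19.5·0.5 = 321.7500; (r_i+r_j)·cross = 36.5·321.7500 = 11743.8750
edge 3: (19.5,19.5)→(14,38.5)  cross = 19.5·38.5 − 14·19.5 = 477.7500; (r_i+r_j)·cross = 33.5·477.7500 = 16004.6250
edge 4: (14,38.5)→(8.5,38.5)  cross = 14·38.5 − 8.5·38.5 = 211.7500; (r_i+r_j)·cross = 22.5·211.7500 = 4764.3750
edge 5: (8.5,38.5)→(1,38)  cross = 8.5·38 − 1·38.5 = 284.5000; (r_i+r_j)·cross = 9.5·284.5000 = 2702.7500
Σcross = 1207.5000 → A = |Σcross|/2 = 603.7500 mm²
Σ(r_i+r_j)·cross = 34463.0000 → first moment M = |Σ|/6 = 5743.8333
R_c = M/A = 5743.8333/603.7500 = 9.5136 mm
θ = 36° = 0.628319 rad
V = θ·R_c·A = 0.628319·9.5136·603.7500 = 3608.957 mm³

Volume = 3608.957 mm³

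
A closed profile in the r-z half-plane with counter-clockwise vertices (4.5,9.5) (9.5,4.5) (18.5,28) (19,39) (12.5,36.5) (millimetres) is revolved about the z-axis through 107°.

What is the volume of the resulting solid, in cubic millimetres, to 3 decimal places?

Volume = 5278.417 mm³

Profile (r,z), 5 vertices: (4.5,9.5) (9.5,4.5) (18.5,28) (19,39) (12.5,36.5)
edge 0: (4.5,9.5)→(9.5,4.5)  cross = 4.5·4.5 − 9.5·9.5 = -70.0000; (r_i+r_j)·cross = 14·-70.0000 = -980.0000
edge 1: (9.5,4.5)→(18.5,28)  cross = 9.5·28 − 18.5·4.5 = 182.7500; (r_i+r_j)·cross = 28·182.7500 = 5117.0000
edge 2: (18.5,28)→(19,39)  cross = 18.5·39 − 19·28 = 189.5000; (r_i+r_j)·cross = 37.5·189.5000 = 7106.2500
edge 3: (19,39)→(12.5,36.5)  cross = 19·36.5 − 12.5·39 = 206.0000; (r_i+r_j)·cross = 31.5·206.0000 = 6489.0000
edge 4: (12.5,36.5)→(4.5,9.5)  cross = 12.5·9.5 − 4.5·36.5 = -45.5000; (r_i+r_j)·cross = 17·-45.5000 = -773.5000
Σcross = 462.7500 → A = |Σcross|/2 = 231.3750 mm²
Σ(r_i+r_j)·cross = 16958.7500 → first moment M = |Σ|/6 = 2826.4583
R_c = M/A = 2826.4583/231.3750 = 12.2159 mm
θ = 107° = 1.867502 rad
V = θ·R_c·A = 1.867502·12.2159·231.3750 = 5278.417 mm³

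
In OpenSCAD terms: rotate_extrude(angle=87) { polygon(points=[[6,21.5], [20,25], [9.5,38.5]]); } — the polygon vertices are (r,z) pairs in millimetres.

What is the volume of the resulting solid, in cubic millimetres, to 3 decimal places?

Volume = 2028.157 mm³

Profile (r,z), 3 vertices: (6,21.5) (20,25) (9.5,38.5)
edge 0: (6,21.5)→(20,25)  cross = 6·25 − 20·21.5 = -280.0000; (r_i+r_j)·cross = 26·-280.0000 = -7280.0000
edge 1: (20,25)→(9.5,38.5)  cross = 20·38.5 − 9.5·25 = 532.5000; (r_i+r_j)·cross = 29.5·532.5000 = 15708.7500
edge 2: (9.5,38.5)→(6,21.5)  cross = 9.5·21.5 − 6·38.5 = -26.7500; (r_i+r_j)·cross = 15.5·-26.7500 = -414.6250
Σcross = 225.7500 → A = |Σcross|/2 = 112.8750 mm²
Σ(r_i+r_j)·cross = 8014.1250 → first moment M = |Σ|/6 = 1335.6875
R_c = M/A = 1335.6875/112.8750 = 11.8333 mm
θ = 87° = 1.518436 rad
V = θ·R_c·A = 1.518436·11.8333·112.8750 = 2028.157 mm³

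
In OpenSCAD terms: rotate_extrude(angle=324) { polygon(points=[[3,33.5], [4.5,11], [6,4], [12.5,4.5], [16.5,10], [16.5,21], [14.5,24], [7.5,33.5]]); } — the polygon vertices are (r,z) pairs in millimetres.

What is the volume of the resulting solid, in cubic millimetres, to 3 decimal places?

Profile (r,z), 8 vertices: (3,33.5) (4.5,11) (6,4) (12.5,4.5) (16.5,10) (16.5,21) (14.5,24) (7.5,33.5)
edge 0: (3,33.5)→(4.5,11)  cross = 3·11 − 4.5·33.5 = -117.7500; (r_i+r_j)·cross = 7.5·-117.7500 = -883.1250
edge 1: (4.5,11)→(6,4)  cross = 4.5·4 − 6·11 = -48.0000; (r_i+r_j)·cross = 10.5·-48.0000 = -504.0000
edge 2: (6,4)→(12.5,4.5)  cross = 6·4.5 − 12.5·4 = -23.0000; (r_i+r_j)·cross = 18.5·-23.0000 = -425.5000
edge 3: (12.5,4.5)→(16.5,10)  cross = 12.5·10 − 16.5·4.5 = 50.7500; (r_i+r_j)·cross = 29·50.7500 = 1471.7500
edge 4: (16.5,10)→(16.5,21)  cross = 16.5·21 − 16.5·10 = 181.5000; (r_i+r_j)·cross = 33·181.5000 = 5989.5000
edge 5: (16.5,21)→(14.5,24)  cross = 16.5·24 − 14.5·21 = 91.5000; (r_i+r_j)·cross = 31·91.5000 = 2836.5000
edge 6: (14.5,24)→(7.5,33.5)  cross = 14.5·33.5 − 7.5·24 = 305.7500; (r_i+r_j)·cross = 22·305.7500 = 6726.5000
edge 7: (7.5,33.5)→(3,33.5)  cross = 7.5·33.5 − 3·33.5 = 150.7500; (r_i+r_j)·cross = 10.5·150.7500 = 1582.8750
Σcross = 591.5000 → A = |Σcross|/2 = 295.7500 mm²
Σ(r_i+r_j)·cross = 16794.5000 → first moment M = |Σ|/6 = 2799.0833
R_c = M/A = 2799.0833/295.7500 = 9.4644 mm
θ = 324° = 5.654867 rad
V = θ·R_c·A = 5.654867·9.4644·295.7500 = 15828.443 mm³

Volume = 15828.443 mm³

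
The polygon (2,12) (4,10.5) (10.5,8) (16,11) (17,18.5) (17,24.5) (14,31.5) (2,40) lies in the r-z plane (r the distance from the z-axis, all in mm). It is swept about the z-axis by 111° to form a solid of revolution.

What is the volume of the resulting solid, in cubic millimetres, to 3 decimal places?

Volume = 6177.655 mm³

Profile (r,z), 8 vertices: (2,12) (4,10.5) (10.5,8) (16,11) (17,18.5) (17,24.5) (14,31.5) (2,40)
edge 0: (2,12)→(4,10.5)  cross = 2·10.5 − 4·12 = -27.0000; (r_i+r_j)·cross = 6·-27.0000 = -162.0000
edge 1: (4,10.5)→(10.5,8)  cross = 4·8 − 10.5·10.5 = -78.2500; (r_i+r_j)·cross = 14.5·-78.2500 = -1134.6250
edge 2: (10.5,8)→(16,11)  cross = 10.5·11 − 16·8 = -12.5000; (r_i+r_j)·cross = 26.5·-12.5000 = -331.2500
edge 3: (16,11)→(17,18.5)  cross = 16·18.5 − 17·11 = 109.0000; (r_i+r_j)·cross = 33·109.0000 = 3597.0000
edge 4: (17,18.5)→(17,24.5)  cross = 17·24.5 − 17·18.5 = 102.0000; (r_i+r_j)·cross = 34·102.0000 = 3468.0000
edge 5: (17,24.5)→(14,31.5)  cross = 17·31.5 − 14·24.5 = 192.5000; (r_i+r_j)·cross = 31·192.5000 = 5967.5000
edge 6: (14,31.5)→(2,40)  cross = 14·40 − 2·31.5 = 497.0000; (r_i+r_j)·cross = 16·497.0000 = 7952.0000
edge 7: (2,40)→(2,12)  cross = 2·12 − 2·40 = -56.0000; (r_i+r_j)·cross = 4·-56.0000 = -224.0000
Σcross = 726.7500 → A = |Σcross|/2 = 363.3750 mm²
Σ(r_i+r_j)·cross = 19132.6250 → first moment M = |Σ|/6 = 3188.7708
R_c = M/A = 3188.7708/363.3750 = 8.7754 mm
θ = 111° = 1.937315 rad
V = θ·R_c·A = 1.937315·8.7754·363.3750 = 6177.655 mm³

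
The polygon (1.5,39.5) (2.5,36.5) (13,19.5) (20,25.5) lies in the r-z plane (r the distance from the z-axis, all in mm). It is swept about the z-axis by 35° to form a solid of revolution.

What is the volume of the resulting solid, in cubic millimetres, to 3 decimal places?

Volume = 759.204 mm³

Profile (r,z), 4 vertices: (1.5,39.5) (2.5,36.5) (13,19.5) (20,25.5)
edge 0: (1.5,39.5)→(2.5,36.5)  cross = 1.5·36.5 − 2.5·39.5 = -44.0000; (r_i+r_j)·cross = 4·-44.0000 = -176.0000
edge 1: (2.5,36.5)→(13,19.5)  cross = 2.5·19.5 − 13·36.5 = -425.7500; (r_i+r_j)·cross = 15.5·-425.7500 = -6599.1250
edge 2: (13,19.5)→(20,25.5)  cross = 13·25.5 − 20·19.5 = -58.5000; (r_i+r_j)·cross = 33·-58.5000 = -1930.5000
edge 3: (20,25.5)→(1.5,39.5)  cross = 20·39.5 − 1.5·25.5 = 751.7500; (r_i+r_j)·cross = 21.5·751.7500 = 16162.6250
Σcross = 223.5000 → A = |Σcross|/2 = 111.7500 mm²
Σ(r_i+r_j)·cross = 7457.0000 → first moment M = |Σ|/6 = 1242.8333
R_c = M/A = 1242.8333/111.7500 = 11.1216 mm
θ = 35° = 0.610865 rad
V = θ·R_c·A = 0.610865·11.1216·111.7500 = 759.204 mm³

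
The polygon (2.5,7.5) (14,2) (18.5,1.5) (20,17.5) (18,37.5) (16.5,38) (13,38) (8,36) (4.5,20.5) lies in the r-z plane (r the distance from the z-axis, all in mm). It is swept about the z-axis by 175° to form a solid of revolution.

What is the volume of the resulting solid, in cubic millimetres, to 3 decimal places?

Volume = 17913.878 mm³

Profile (r,z), 9 vertices: (2.5,7.5) (14,2) (18.5,1.5) (20,17.5) (18,37.5) (16.5,38) (13,38) (8,36) (4.5,20.5)
edge 0: (2.5,7.5)→(14,2)  cross = 2.5·2 − 14·7.5 = -100.0000; (r_i+r_j)·cross = 16.5·-100.0000 = -1650.0000
edge 1: (14,2)→(18.5,1.5)  cross = 14·1.5 − 18.5·2 = -16.0000; (r_i+r_j)·cross = 32.5·-16.0000 = -520.0000
edge 2: (18.5,1.5)→(20,17.5)  cross = 18.5·17.5 − 20·1.5 = 293.7500; (r_i+r_j)·cross = 38.5·293.7500 = 11309.3750
edge 3: (20,17.5)→(18,37.5)  cross = 20·37.5 − 18·17.5 = 435.0000; (r_i+r_j)·cross = 38·435.0000 = 16530.0000
edge 4: (18,37.5)→(16.5,38)  cross = 18·38 − 16.5·37.5 = 65.2500; (r_i+r_j)·cross = 34.5·65.2500 = 2251.1250
edge 5: (16.5,38)→(13,38)  cross = 16.5·38 − 13·38 = 133.0000; (r_i+r_j)·cross = 29.5·133.0000 = 3923.5000
edge 6: (13,38)→(8,36)  cross = 13·36 − 8·38 = 164.0000; (r_i+r_j)·cross = 21·164.0000 = 3444.0000
edge 7: (8,36)→(4.5,20.5)  cross = 8·20.5 − 4.5·36 = 2.0000; (r_i+r_j)·cross = 12.5·2.0000 = 25.0000
edge 8: (4.5,20.5)→(2.5,7.5)  cross = 4.5·7.5 − 2.5·20.5 = -17.5000; (r_i+r_j)·cross = 7·-17.5000 = -122.5000
Σcross = 959.5000 → A = |Σcross|/2 = 479.7500 mm²
Σ(r_i+r_j)·cross = 35190.5000 → first moment M = |Σ|/6 = 5865.0833
R_c = M/A = 5865.0833/479.7500 = 12.2253 mm
θ = 175° = 3.054326 rad
V = θ·R_c·A = 3.054326·12.2253·479.7500 = 17913.878 mm³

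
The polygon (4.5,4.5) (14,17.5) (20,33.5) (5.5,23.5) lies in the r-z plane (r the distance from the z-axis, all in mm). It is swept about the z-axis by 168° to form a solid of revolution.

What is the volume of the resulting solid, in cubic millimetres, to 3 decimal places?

Profile (r,z), 4 vertices: (4.5,4.5) (14,17.5) (20,33.5) (5.5,23.5)
edge 0: (4.5,4.5)→(14,17.5)  cross = 4.5·17.5 − 14·4.5 = 15.7500; (r_i+r_j)·cross = 18.5·15.7500 = 291.3750
edge 1: (14,17.5)→(20,33.5)  cross = 14·33.5 − 20·17.5 = 119.0000; (r_i+r_j)·cross = 34·119.0000 = 4046.0000
edge 2: (20,33.5)→(5.5,23.5)  cross = 20·23.5 − 5.5·33.5 = 285.7500; (r_i+r_j)·cross = 25.5·285.7500 = 7286.6250
edge 3: (5.5,23.5)→(4.5,4.5)  cross = 5.5·4.5 − 4.5·23.5 = -81.0000; (r_i+r_j)·cross = 10·-81.0000 = -810.0000
Σcross = 339.5000 → A = |Σcross|/2 = 169.7500 mm²
Σ(r_i+r_j)·cross = 10814.0000 → first moment M = |Σ|/6 = 1802.3333
R_c = M/A = 1802.3333/169.7500 = 10.6176 mm
θ = 168° = 2.932153 rad
V = θ·R_c·A = 2.932153·10.6176·169.7500 = 5284.717 mm³

Volume = 5284.717 mm³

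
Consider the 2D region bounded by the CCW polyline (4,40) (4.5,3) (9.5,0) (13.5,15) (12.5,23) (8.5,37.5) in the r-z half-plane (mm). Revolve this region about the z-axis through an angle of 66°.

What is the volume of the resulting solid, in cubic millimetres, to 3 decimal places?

Profile (r,z), 6 vertices: (4,40) (4.5,3) (9.5,0) (13.5,15) (12.5,23) (8.5,37.5)
edge 0: (4,40)→(4.5,3)  cross = 4·3 − 4.5·40 = -168.0000; (r_i+r_j)·cross = 8.5·-168.0000 = -1428.0000
edge 1: (4.5,3)→(9.5,0)  cross = 4.5·0 − 9.5·3 = -28.5000; (r_i+r_j)·cross = 14·-28.5000 = -399.0000
edge 2: (9.5,0)→(13.5,15)  cross = 9.5·15 − 13.5·0 = 142.5000; (r_i+r_j)·cross = 23·142.5000 = 3277.5000
edge 3: (13.5,15)→(12.5,23)  cross = 13.5·23 − 12.5·15 = 123.0000; (r_i+r_j)·cross = 26·123.0000 = 3198.0000
edge 4: (12.5,23)→(8.5,37.5)  cross = 12.5·37.5 − 8.5·23 = 273.2500; (r_i+r_j)·cross = 21·273.2500 = 5738.2500
edge 5: (8.5,37.5)→(4,40)  cross = 8.5·40 − 4·37.5 = 190.0000; (r_i+r_j)·cross = 12.5·190.0000 = 2375.0000
Σcross = 532.2500 → A = |Σcross|/2 = 266.1250 mm²
Σ(r_i+r_j)·cross = 12761.7500 → first moment M = |Σ|/6 = 2126.9583
R_c = M/A = 2126.9583/266.1250 = 7.9923 mm
θ = 66° = 1.151917 rad
V = θ·R_c·A = 1.151917·7.9923·266.1250 = 2450.080 mm³

Volume = 2450.080 mm³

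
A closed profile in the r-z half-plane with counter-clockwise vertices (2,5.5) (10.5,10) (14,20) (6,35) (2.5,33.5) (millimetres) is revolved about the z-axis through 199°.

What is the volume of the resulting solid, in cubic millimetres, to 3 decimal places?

Profile (r,z), 5 vertices: (2,5.5) (10.5,10) (14,20) (6,35) (2.5,33.5)
edge 0: (2,5.5)→(10.5,10)  cross = 2·10 − 10.5·5.5 = -37.7500; (r_i+r_j)·cross = 12.5·-37.7500 = -471.8750
edge 1: (10.5,10)→(14,20)  cross = 10.5·20 − 14·10 = 70.0000; (r_i+r_j)·cross = 24.5·70.0000 = 1715.0000
edge 2: (14,20)→(6,35)  cross = 14·35 − 6·20 = 370.0000; (r_i+r_j)·cross = 20·370.0000 = 7400.0000
edge 3: (6,35)→(2.5,33.5)  cross = 6·33.5 − 2.5·35 = 113.5000; (r_i+r_j)·cross = 8.5·113.5000 = 964.7500
edge 4: (2.5,33.5)→(2,5.5)  cross = 2.5·5.5 − 2·33.5 = -53.2500; (r_i+r_j)·cross = 4.5·-53.2500 = -239.6250
Σcross = 462.5000 → A = |Σcross|/2 = 231.2500 mm²
Σ(r_i+r_j)·cross = 9368.2500 → first moment M = |Σ|/6 = 1561.3750
R_c = M/A = 1561.3750/231.2500 = 6.7519 mm
θ = 199° = 3.473205 rad
V = θ·R_c·A = 3.473205·6.7519·231.2500 = 5422.976 mm³

Volume = 5422.976 mm³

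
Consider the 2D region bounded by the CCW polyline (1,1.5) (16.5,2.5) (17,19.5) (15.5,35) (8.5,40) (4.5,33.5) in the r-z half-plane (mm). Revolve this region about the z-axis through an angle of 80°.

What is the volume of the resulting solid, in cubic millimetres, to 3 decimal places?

Profile (r,z), 6 vertices: (1,1.5) (16.5,2.5) (17,19.5) (15.5,35) (8.5,40) (4.5,33.5)
edge 0: (1,1.5)→(16.5,2.5)  cross = 1·2.5 − 16.5·1.5 = -22.2500; (r_i+r_j)·cross = 17.5·-22.2500 = -389.3750
edge 1: (16.5,2.5)→(17,19.5)  cross = 16.5·19.5 − 17·2.5 = 279.2500; (r_i+r_j)·cross = 33.5·279.2500 = 9354.8750
edge 2: (17,19.5)→(15.5,35)  cross = 17·35 − 15.5·19.5 = 292.7500; (r_i+r_j)·cross = 32.5·292.7500 = 9514.3750
edge 3: (15.5,35)→(8.5,40)  cross = 15.5·40 − 8.5·35 = 322.5000; (r_i+r_j)·cross = 24·322.5000 = 7740.0000
edge 4: (8.5,40)→(4.5,33.5)  cross = 8.5·33.5 − 4.5·40 = 104.7500; (r_i+r_j)·cross = 13·104.7500 = 1361.7500
edge 5: (4.5,33.5)→(1,1.5)  cross = 4.5·1.5 − 1·33.5 = -26.7500; (r_i+r_j)·cross = 5.5·-26.7500 = -147.1250
Σcross = 950.2500 → A = |Σcross|/2 = 475.1250 mm²
Σ(r_i+r_j)·cross = 27434.5000 → first moment M = |Σ|/6 = 4572.4167
R_c = M/A = 4572.4167/475.1250 = 9.6236 mm
θ = 80° = 1.396263 rad
V = θ·R_c·A = 1.396263·9.6236·475.1250 = 6384.298 mm³

Volume = 6384.298 mm³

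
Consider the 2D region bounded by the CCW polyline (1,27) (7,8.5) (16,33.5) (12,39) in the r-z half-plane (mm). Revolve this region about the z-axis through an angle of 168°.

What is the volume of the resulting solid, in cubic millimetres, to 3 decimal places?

Profile (r,z), 4 vertices: (1,27) (7,8.5) (16,33.5) (12,39)
edge 0: (1,27)→(7,8.5)  cross = 1·8.5 − 7·27 = -180.5000; (r_i+r_j)·cross = 8·-180.5000 = -1444.0000
edge 1: (7,8.5)→(16,33.5)  cross = 7·33.5 − 16·8.5 = 98.5000; (r_i+r_j)·cross = 23·98.5000 = 2265.5000
edge 2: (16,33.5)→(12,39)  cross = 16·39 − 12·33.5 = 222.0000; (r_i+r_j)·cross = 28·222.0000 = 6216.0000
edge 3: (12,39)→(1,27)  cross = 12·27 − 1·39 = 285.0000; (r_i+r_j)·cross = 13·285.0000 = 3705.0000
Σcross = 425.0000 → A = |Σcross|/2 = 212.5000 mm²
Σ(r_i+r_j)·cross = 10742.5000 → first moment M = |Σ|/6 = 1790.4167
R_c = M/A = 1790.4167/212.5000 = 8.4255 mm
θ = 168° = 2.932153 rad
V = θ·R_c·A = 2.932153·8.4255·212.5000 = 5249.776 mm³

Volume = 5249.776 mm³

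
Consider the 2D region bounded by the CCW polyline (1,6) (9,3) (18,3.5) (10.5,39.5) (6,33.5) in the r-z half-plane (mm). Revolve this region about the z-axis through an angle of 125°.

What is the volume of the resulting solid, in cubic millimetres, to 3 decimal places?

Volume = 7275.660 mm³

Profile (r,z), 5 vertices: (1,6) (9,3) (18,3.5) (10.5,39.5) (6,33.5)
edge 0: (1,6)→(9,3)  cross = 1·3 − 9·6 = -51.0000; (r_i+r_j)·cross = 10·-51.0000 = -510.0000
edge 1: (9,3)→(18,3.5)  cross = 9·3.5 − 18·3 = -22.5000; (r_i+r_j)·cross = 27·-22.5000 = -607.5000
edge 2: (18,3.5)→(10.5,39.5)  cross = 18·39.5 − 10.5·3.5 = 674.2500; (r_i+r_j)·cross = 28.5·674.2500 = 19216.1250
edge 3: (10.5,39.5)→(6,33.5)  cross = 10.5·33.5 − 6·39.5 = 114.7500; (r_i+r_j)·cross = 16.5·114.7500 = 1893.3750
edge 4: (6,33.5)→(1,6)  cross = 6·6 − 1·33.5 = 2.5000; (r_i+r_j)·cross = 7·2.5000 = 17.5000
Σcross = 718.0000 → A = |Σcross|/2 = 359.0000 mm²
Σ(r_i+r_j)·cross = 20009.5000 → first moment M = |Σ|/6 = 3334.9167
R_c = M/A = 3334.9167/359.0000 = 9.2895 mm
θ = 125° = 2.181662 rad
V = θ·R_c·A = 2.181662·9.2895·359.0000 = 7275.660 mm³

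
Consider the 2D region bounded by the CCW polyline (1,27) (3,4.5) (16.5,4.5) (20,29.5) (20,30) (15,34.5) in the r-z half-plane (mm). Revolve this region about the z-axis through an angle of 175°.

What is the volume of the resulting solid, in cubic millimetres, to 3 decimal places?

Profile (r,z), 6 vertices: (1,27) (3,4.5) (16.5,4.5) (20,29.5) (20,30) (15,34.5)
edge 0: (1,27)→(3,4.5)  cross = 1·4.5 − 3·27 = -76.5000; (r_i+r_j)·cross = 4·-76.5000 = -306.0000
edge 1: (3,4.5)→(16.5,4.5)  cross = 3·4.5 − 16.5·4.5 = -60.7500; (r_i+r_j)·cross = 19.5·-60.7500 = -1184.6250
edge 2: (16.5,4.5)→(20,29.5)  cross = 16.5·29.5 − 20·4.5 = 396.7500; (r_i+r_j)·cross = 36.5·396.7500 = 14481.3750
edge 3: (20,29.5)→(20,30)  cross = 20·30 − 20·29.5 = 10.0000; (r_i+r_j)·cross = 40·10.0000 = 400.0000
edge 4: (20,30)→(15,34.5)  cross = 20·34.5 − 15·30 = 240.0000; (r_i+r_j)·cross = 35·240.0000 = 8400.0000
edge 5: (15,34.5)→(1,27)  cross = 15·27 − 1·34.5 = 370.5000; (r_i+r_j)·cross = 16·370.5000 = 5928.0000
Σcross = 880.0000 → A = |Σcross|/2 = 440.0000 mm²
Σ(r_i+r_j)·cross = 27718.7500 → first moment M = |Σ|/6 = 4619.7917
R_c = M/A = 4619.7917/440.0000 = 10.4995 mm
θ = 175° = 3.054326 rad
V = θ·R_c·A = 3.054326·10.4995·440.0000 = 14110.351 mm³

Volume = 14110.351 mm³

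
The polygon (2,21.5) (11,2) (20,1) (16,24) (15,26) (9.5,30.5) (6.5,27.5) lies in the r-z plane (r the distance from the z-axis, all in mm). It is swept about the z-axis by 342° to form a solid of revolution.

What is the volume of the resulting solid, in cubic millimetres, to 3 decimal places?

Volume = 21293.630 mm³

Profile (r,z), 7 vertices: (2,21.5) (11,2) (20,1) (16,24) (15,26) (9.5,30.5) (6.5,27.5)
edge 0: (2,21.5)→(11,2)  cross = 2·2 − 11·21.5 = -232.5000; (r_i+r_j)·cross = 13·-232.5000 = -3022.5000
edge 1: (11,2)→(20,1)  cross = 11·1 − 20·2 = -29.0000; (r_i+r_j)·cross = 31·-29.0000 = -899.0000
edge 2: (20,1)→(16,24)  cross = 20·24 − 16·1 = 464.0000; (r_i+r_j)·cross = 36·464.0000 = 16704.0000
edge 3: (16,24)→(15,26)  cross = 16·26 − 15·24 = 56.0000; (r_i+r_j)·cross = 31·56.0000 = 1736.0000
edge 4: (15,26)→(9.5,30.5)  cross = 15·30.5 − 9.5·26 = 210.5000; (r_i+r_j)·cross = 24.5·210.5000 = 5157.2500
edge 5: (9.5,30.5)→(6.5,27.5)  cross = 9.5·27.5 − 6.5·30.5 = 63.0000; (r_i+r_j)·cross = 16·63.0000 = 1008.0000
edge 6: (6.5,27.5)→(2,21.5)  cross = 6.5·21.5 − 2·27.5 = 84.7500; (r_i+r_j)·cross = 8.5·84.7500 = 720.3750
Σcross = 616.7500 → A = |Σcross|/2 = 308.3750 mm²
Σ(r_i+r_j)·cross = 21404.1250 → first moment M = |Σ|/6 = 3567.3542
R_c = M/A = 3567.3542/308.3750 = 11.5682 mm
θ = 342° = 5.969026 rad
V = θ·R_c·A = 5.969026·11.5682·308.3750 = 21293.630 mm³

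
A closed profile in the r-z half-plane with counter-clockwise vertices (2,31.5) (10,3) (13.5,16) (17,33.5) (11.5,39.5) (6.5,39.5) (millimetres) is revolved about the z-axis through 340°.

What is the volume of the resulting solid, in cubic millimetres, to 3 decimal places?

Volume = 17189.042 mm³

Profile (r,z), 6 vertices: (2,31.5) (10,3) (13.5,16) (17,33.5) (11.5,39.5) (6.5,39.5)
edge 0: (2,31.5)→(10,3)  cross = 2·3 − 10·31.5 = -309.0000; (r_i+r_j)·cross = 12·-309.0000 = -3708.0000
edge 1: (10,3)→(13.5,16)  cross = 10·16 − 13.5·3 = 119.5000; (r_i+r_j)·cross = 23.5·119.5000 = 2808.2500
edge 2: (13.5,16)→(17,33.5)  cross = 13.5·33.5 − 17·16 = 180.2500; (r_i+r_j)·cross = 30.5·180.2500 = 5497.6250
edge 3: (17,33.5)→(11.5,39.5)  cross = 17·39.5 − 11.5·33.5 = 286.2500; (r_i+r_j)·cross = 28.5·286.2500 = 8158.1250
edge 4: (11.5,39.5)→(6.5,39.5)  cross = 11.5·39.5 − 6.5·39.5 = 197.5000; (r_i+r_j)·cross = 18·197.5000 = 3555.0000
edge 5: (6.5,39.5)→(2,31.5)  cross = 6.5·31.5 − 2·39.5 = 125.7500; (r_i+r_j)·cross = 8.5·125.7500 = 1068.8750
Σcross = 600.2500 → A = |Σcross|/2 = 300.1250 mm²
Σ(r_i+r_j)·cross = 17379.8750 → first moment M = |Σ|/6 = 2896.6458
R_c = M/A = 2896.6458/300.1250 = 9.6515 mm
θ = 340° = 5.934119 rad
V = θ·R_c·A = 5.934119·9.6515·300.1250 = 17189.042 mm³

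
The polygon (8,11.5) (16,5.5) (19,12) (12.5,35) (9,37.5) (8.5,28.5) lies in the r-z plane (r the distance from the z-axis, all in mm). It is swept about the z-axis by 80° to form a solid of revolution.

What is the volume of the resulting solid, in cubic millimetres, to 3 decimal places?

Volume = 3721.536 mm³

Profile (r,z), 6 vertices: (8,11.5) (16,5.5) (19,12) (12.5,35) (9,37.5) (8.5,28.5)
edge 0: (8,11.5)→(16,5.5)  cross = 8·5.5 − 16·11.5 = -140.0000; (r_i+r_j)·cross = 24·-140.0000 = -3360.0000
edge 1: (16,5.5)→(19,12)  cross = 16·12 − 19·5.5 = 87.5000; (r_i+r_j)·cross = 35·87.5000 = 3062.5000
edge 2: (19,12)→(12.5,35)  cross = 19·35 − 12.5·12 = 515.0000; (r_i+r_j)·cross = 31.5·515.0000 = 16222.5000
edge 3: (12.5,35)→(9,37.5)  cross = 12.5·37.5 − 9·35 = 153.7500; (r_i+r_j)·cross = 21.5·153.7500 = 3305.6250
edge 4: (9,37.5)→(8.5,28.5)  cross = 9·28.5 − 8.5·37.5 = -62.2500; (r_i+r_j)·cross = 17.5·-62.2500 = -1089.3750
edge 5: (8.5,28.5)→(8,11.5)  cross = 8.5·11.5 − 8·28.5 = -130.2500; (r_i+r_j)·cross = 16.5·-130.2500 = -2149.1250
Σcross = 423.7500 → A = |Σcross|/2 = 211.8750 mm²
Σ(r_i+r_j)·cross = 15992.1250 → first moment M = |Σ|/6 = 2665.3542
R_c = M/A = 2665.3542/211.8750 = 12.5798 mm
θ = 80° = 1.396263 rad
V = θ·R_c·A = 1.396263·12.5798·211.8750 = 3721.536 mm³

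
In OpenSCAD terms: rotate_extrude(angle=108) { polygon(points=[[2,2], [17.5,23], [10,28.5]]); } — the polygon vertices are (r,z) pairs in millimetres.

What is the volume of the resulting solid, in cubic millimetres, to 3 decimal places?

Profile (r,z), 3 vertices: (2,2) (17.5,23) (10,28.5)
edge 0: (2,2)→(17.5,23)  cross = 2·23 − 17.5·2 = 11.0000; (r_i+r_j)·cross = 19.5·11.0000 = 214.5000
edge 1: (17.5,23)→(10,28.5)  cross = 17.5·28.5 − 10·23 = 268.7500; (r_i+r_j)·cross = 27.5·268.7500 = 7390.6250
edge 2: (10,28.5)→(2,2)  cross = 10·2 − 2·28.5 = -37.0000; (r_i+r_j)·cross = 12·-37.0000 = -444.0000
Σcross = 242.7500 → A = |Σcross|/2 = 121.3750 mm²
Σ(r_i+r_j)·cross = 7161.1250 → first moment M = |Σ|/6 = 1193.5208
R_c = M/A = 1193.5208/121.3750 = 9.8333 mm
θ = 108° = 1.884956 rad
V = θ·R_c·A = 1.884956·9.8333·121.3750 = 2249.734 mm³

Volume = 2249.734 mm³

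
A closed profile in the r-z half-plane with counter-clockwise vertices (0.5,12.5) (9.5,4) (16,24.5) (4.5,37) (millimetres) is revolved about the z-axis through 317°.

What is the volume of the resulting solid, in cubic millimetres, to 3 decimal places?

Profile (r,z), 4 vertices: (0.5,12.5) (9.5,4) (16,24.5) (4.5,37)
edge 0: (0.5,12.5)→(9.5,4)  cross = 0.5·4 − 9.5·12.5 = -116.7500; (r_i+r_j)·cross = 10·-116.7500 = -1167.5000
edge 1: (9.5,4)→(16,24.5)  cross = 9.5·24.5 − 16·4 = 168.7500; (r_i+r_j)·cross = 25.5·168.7500 = 4303.1250
edge 2: (16,24.5)→(4.5,37)  cross = 16·37 − 4.5·24.5 = 481.7500; (r_i+r_j)·cross = 20.5·481.7500 = 9875.8750
edge 3: (4.5,37)→(0.5,12.5)  cross = 4.5·12.5 − 0.5·37 = 37.7500; (r_i+r_j)·cross = 5·37.7500 = 188.7500
Σcross = 571.5000 → A = |Σcross|/2 = 285.7500 mm²
Σ(r_i+r_j)·cross = 13200.2500 → first moment M = |Σ|/6 = 2200.0417
R_c = M/A = 2200.0417/285.7500 = 7.6992 mm
θ = 317° = 5.532694 rad
V = θ·R_c·A = 5.532694·7.6992·285.7500 = 12172.157 mm³

Volume = 12172.157 mm³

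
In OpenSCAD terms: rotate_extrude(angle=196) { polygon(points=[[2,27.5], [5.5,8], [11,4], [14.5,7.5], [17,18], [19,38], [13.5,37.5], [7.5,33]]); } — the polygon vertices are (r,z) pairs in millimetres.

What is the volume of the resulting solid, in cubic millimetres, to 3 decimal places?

Profile (r,z), 8 vertices: (2,27.5) (5.5,8) (11,4) (14.5,7.5) (17,18) (19,38) (13.5,37.5) (7.5,33)
edge 0: (2,27.5)→(5.5,8)  cross = 2·8 − 5.5·27.5 = -135.2500; (r_i+r_j)·cross = 7.5·-135.2500 = -1014.3750
edge 1: (5.5,8)→(11,4)  cross = 5.5·4 − 11·8 = -66.0000; (r_i+r_j)·cross = 16.5·-66.0000 = -1089.0000
edge 2: (11,4)→(14.5,7.5)  cross = 11·7.5 − 14.5·4 = 24.5000; (r_i+r_j)·cross = 25.5·24.5000 = 624.7500
edge 3: (14.5,7.5)→(17,18)  cross = 14.5·18 − 17·7.5 = 133.5000; (r_i+r_j)·cross = 31.5·133.5000 = 4205.2500
edge 4: (17,18)→(19,38)  cross = 17·38 − 19·18 = 304.0000; (r_i+r_j)·cross = 36·304.0000 = 10944.0000
edge 5: (19,38)→(13.5,37.5)  cross = 19·37.5 − 13.5·38 = 199.5000; (r_i+r_j)·cross = 32.5·199.5000 = 6483.7500
edge 6: (13.5,37.5)→(7.5,33)  cross = 13.5·33 − 7.5·37.5 = 164.2500; (r_i+r_j)·cross = 21·164.2500 = 3449.2500
edge 7: (7.5,33)→(2,27.5)  cross = 7.5·27.5 − 2·33 = 140.2500; (r_i+r_j)·cross = 9.5·140.2500 = 1332.3750
Σcross = 764.7500 → A = |Σcross|/2 = 382.3750 mm²
Σ(r_i+r_j)·cross = 24936.0000 → first moment M = |Σ|/6 = 4156.0000
R_c = M/A = 4156.0000/382.3750 = 10.8689 mm
θ = 196° = 3.420845 rad
V = θ·R_c·A = 3.420845·10.8689·382.3750 = 14217.033 mm³

Volume = 14217.033 mm³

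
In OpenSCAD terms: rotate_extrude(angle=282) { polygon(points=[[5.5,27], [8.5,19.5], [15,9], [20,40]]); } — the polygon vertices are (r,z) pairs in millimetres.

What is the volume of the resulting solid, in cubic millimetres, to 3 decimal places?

Profile (r,z), 4 vertices: (5.5,27) (8.5,19.5) (15,9) (20,40)
edge 0: (5.5,27)→(8.5,19.5)  cross = 5.5·19.5 − 8.5·27 = -122.2500; (r_i+r_j)·cross = 14·-122.2500 = -1711.5000
edge 1: (8.5,19.5)→(15,9)  cross = 8.5·9 − 15·19.5 = -216.0000; (r_i+r_j)·cross = 23.5·-216.0000 = -5076.0000
edge 2: (15,9)→(20,40)  cross = 15·40 − 20·9 = 420.0000; (r_i+r_j)·cross = 35·420.0000 = 14700.0000
edge 3: (20,40)→(5.5,27)  cross = 20·27 − 5.5·40 = 320.0000; (r_i+r_j)·cross = 25.5·320.0000 = 8160.0000
Σcross = 401.7500 → A = |Σcross|/2 = 200.8750 mm²
Σ(r_i+r_j)·cross = 16072.5000 → first moment M = |Σ|/6 = 2678.7500
R_c = M/A = 2678.7500/200.8750 = 13.3354 mm
θ = 282° = 4.921828 rad
V = θ·R_c·A = 4.921828·13.3354·200.8750 = 13184.348 mm³

Volume = 13184.348 mm³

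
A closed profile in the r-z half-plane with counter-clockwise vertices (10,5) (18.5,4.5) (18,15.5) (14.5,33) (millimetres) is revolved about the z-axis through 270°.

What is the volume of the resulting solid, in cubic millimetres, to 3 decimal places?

Volume = 9305.397 mm³

Profile (r,z), 4 vertices: (10,5) (18.5,4.5) (18,15.5) (14.5,33)
edge 0: (10,5)→(18.5,4.5)  cross = 10·4.5 − 18.5·5 = -47.5000; (r_i+r_j)·cross = 28.5·-47.5000 = -1353.7500
edge 1: (18.5,4.5)→(18,15.5)  cross = 18.5·15.5 − 18·4.5 = 205.7500; (r_i+r_j)·cross = 36.5·205.7500 = 7509.8750
edge 2: (18,15.5)→(14.5,33)  cross = 18·33 − 14.5·15.5 = 369.2500; (r_i+r_j)·cross = 32.5·369.2500 = 12000.6250
edge 3: (14.5,33)→(10,5)  cross = 14.5·5 − 10·33 = -257.5000; (r_i+r_j)·cross = 24.5·-257.5000 = -6308.7500
Σcross = 270.0000 → A = |Σcross|/2 = 135.0000 mm²
Σ(r_i+r_j)·cross = 11848.0000 → first moment M = |Σ|/6 = 1974.6667
R_c = M/A = 1974.6667/135.0000 = 14.6272 mm
θ = 270° = 4.712389 rad
V = θ·R_c·A = 4.712389·14.6272·135.0000 = 9305.397 mm³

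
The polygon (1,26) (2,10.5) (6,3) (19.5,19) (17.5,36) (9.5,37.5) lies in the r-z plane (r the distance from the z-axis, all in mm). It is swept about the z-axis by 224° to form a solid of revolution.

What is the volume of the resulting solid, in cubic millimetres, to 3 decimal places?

Volume = 16414.030 mm³

Profile (r,z), 6 vertices: (1,26) (2,10.5) (6,3) (19.5,19) (17.5,36) (9.5,37.5)
edge 0: (1,26)→(2,10.5)  cross = 1·10.5 − 2·26 = -41.5000; (r_i+r_j)·cross = 3·-41.5000 = -124.5000
edge 1: (2,10.5)→(6,3)  cross = 2·3 − 6·10.5 = -57.0000; (r_i+r_j)·cross = 8·-57.0000 = -456.0000
edge 2: (6,3)→(19.5,19)  cross = 6·19 − 19.5·3 = 55.5000; (r_i+r_j)·cross = 25.5·55.5000 = 1415.2500
edge 3: (19.5,19)→(17.5,36)  cross = 19.5·36 − 17.5·19 = 369.5000; (r_i+r_j)·cross = 37·369.5000 = 13671.5000
edge 4: (17.5,36)→(9.5,37.5)  cross = 17.5·37.5 − 9.5·36 = 314.2500; (r_i+r_j)·cross = 27·314.2500 = 8484.7500
edge 5: (9.5,37.5)→(1,26)  cross = 9.5·26 − 1·37.5 = 209.5000; (r_i+r_j)·cross = 10.5·209.5000 = 2199.7500
Σcross = 850.2500 → A = |Σcross|/2 = 425.1250 mm²
Σ(r_i+r_j)·cross = 25190.7500 → first moment M = |Σ|/6 = 4198.4583
R_c = M/A = 4198.4583/425.1250 = 9.8758 mm
θ = 224° = 3.909538 rad
V = θ·R_c·A = 3.909538·9.8758·425.1250 = 16414.030 mm³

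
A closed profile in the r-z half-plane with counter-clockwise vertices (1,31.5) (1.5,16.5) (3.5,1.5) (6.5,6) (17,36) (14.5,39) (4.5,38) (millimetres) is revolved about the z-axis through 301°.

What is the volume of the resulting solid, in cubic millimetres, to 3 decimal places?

Volume = 13139.513 mm³

Profile (r,z), 7 vertices: (1,31.5) (1.5,16.5) (3.5,1.5) (6.5,6) (17,36) (14.5,39) (4.5,38)
edge 0: (1,31.5)→(1.5,16.5)  cross = 1·16.5 − 1.5·31.5 = -30.7500; (r_i+r_j)·cross = 2.5·-30.7500 = -76.8750
edge 1: (1.5,16.5)→(3.5,1.5)  cross = 1.5·1.5 − 3.5·16.5 = -55.5000; (r_i+r_j)·cross = 5·-55.5000 = -277.5000
edge 2: (3.5,1.5)→(6.5,6)  cross = 3.5·6 − 6.5·1.5 = 11.2500; (r_i+r_j)·cross = 10·11.2500 = 112.5000
edge 3: (6.5,6)→(17,36)  cross = 6.5·36 − 17·6 = 132.0000; (r_i+r_j)·cross = 23.5·132.0000 = 3102.0000
edge 4: (17,36)→(14.5,39)  cross = 17·39 − 14.5·36 = 141.0000; (r_i+r_j)·cross = 31.5·141.0000 = 4441.5000
edge 5: (14.5,39)→(4.5,38)  cross = 14.5·38 − 4.5·39 = 375.5000; (r_i+r_j)·cross = 19·375.5000 = 7134.5000
edge 6: (4.5,38)→(1,31.5)  cross = 4.5·31.5 − 1·38 = 103.7500; (r_i+r_j)·cross = 5.5·103.7500 = 570.6250
Σcross = 677.2500 → A = |Σcross|/2 = 338.6250 mm²
Σ(r_i+r_j)·cross = 15006.7500 → first moment M = |Σ|/6 = 2501.1250
R_c = M/A = 2501.1250/338.6250 = 7.3861 mm
θ = 301° = 5.253441 rad
V = θ·R_c·A = 5.253441·7.3861·338.6250 = 13139.513 mm³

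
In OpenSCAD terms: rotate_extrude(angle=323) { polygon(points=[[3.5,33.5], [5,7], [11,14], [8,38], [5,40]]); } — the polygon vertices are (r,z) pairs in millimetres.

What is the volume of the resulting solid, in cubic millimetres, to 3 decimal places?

Profile (r,z), 5 vertices: (3.5,33.5) (5,7) (11,14) (8,38) (5,40)
edge 0: (3.5,33.5)→(5,7)  cross = 3.5·7 − 5·33.5 = -143.0000; (r_i+r_j)·cross = 8.5·-143.0000 = -1215.5000
edge 1: (5,7)→(11,14)  cross = 5·14 − 11·7 = -7.0000; (r_i+r_j)·cross = 16·-7.0000 = -112.0000
edge 2: (11,14)→(8,38)  cross = 11·38 − 8·14 = 306.0000; (r_i+r_j)·cross = 19·306.0000 = 5814.0000
edge 3: (8,38)→(5,40)  cross = 8·40 − 5·38 = 130.0000; (r_i+r_j)·cross = 13·130.0000 = 1690.0000
edge 4: (5,40)→(3.5,33.5)  cross = 5·33.5 − 3.5·40 = 27.5000; (r_i+r_j)·cross = 8.5·27.5000 = 233.7500
Σcross = 313.5000 → A = |Σcross|/2 = 156.7500 mm²
Σ(r_i+r_j)·cross = 6410.2500 → first moment M = |Σ|/6 = 1068.3750
R_c = M/A = 1068.3750/156.7500 = 6.8158 mm
θ = 323° = 5.637413 rad
V = θ·R_c·A = 5.637413·6.8158·156.7500 = 6022.872 mm³

Volume = 6022.872 mm³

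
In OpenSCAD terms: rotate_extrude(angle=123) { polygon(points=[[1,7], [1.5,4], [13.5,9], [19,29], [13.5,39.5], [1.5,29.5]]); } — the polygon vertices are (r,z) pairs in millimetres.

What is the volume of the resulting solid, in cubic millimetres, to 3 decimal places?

Profile (r,z), 6 vertices: (1,7) (1.5,4) (13.5,9) (19,29) (13.5,39.5) (1.5,29.5)
edge 0: (1,7)→(1.5,4)  cross = 1·4 − 1.5·7 = -6.5000; (r_i+r_j)·cross = 2.5·-6.5000 = -16.2500
edge 1: (1.5,4)→(13.5,9)  cross = 1.5·9 − 13.5·4 = -40.5000; (r_i+r_j)·cross = 15·-40.5000 = -607.5000
edge 2: (13.5,9)→(19,29)  cross = 13.5·29 − 19·9 = 220.5000; (r_i+r_j)·cross = 32.5·220.5000 = 7166.2500
edge 3: (19,29)→(13.5,39.5)  cross = 19·39.5 − 13.5·29 = 359.0000; (r_i+r_j)·cross = 32.5·359.0000 = 11667.5000
edge 4: (13.5,39.5)→(1.5,29.5)  cross = 13.5·29.5 − 1.5·39.5 = 339.0000; (r_i+r_j)·cross = 15·339.0000 = 5085.0000
edge 5: (1.5,29.5)→(1,7)  cross = 1.5·7 − 1·29.5 = -19.0000; (r_i+r_j)·cross = 2.5·-19.0000 = -47.5000
Σcross = 852.5000 → A = |Σcross|/2 = 426.2500 mm²
Σ(r_i+r_j)·cross = 23247.5000 → first moment M = |Σ|/6 = 3874.5833
R_c = M/A = 3874.5833/426.2500 = 9.0899 mm
θ = 123° = 2.146755 rad
V = θ·R_c·A = 2.146755·9.0899·426.2500 = 8317.781 mm³

Volume = 8317.781 mm³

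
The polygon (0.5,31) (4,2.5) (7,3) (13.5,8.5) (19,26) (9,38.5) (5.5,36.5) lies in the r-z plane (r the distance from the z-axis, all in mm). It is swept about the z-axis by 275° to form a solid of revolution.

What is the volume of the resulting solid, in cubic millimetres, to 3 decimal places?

Profile (r,z), 7 vertices: (0.5,31) (4,2.5) (7,3) (13.5,8.5) (19,26) (9,38.5) (5.5,36.5)
edge 0: (0.5,31)→(4,2.5)  cross = 0.5·2.5 − 4·31 = -122.7500; (r_i+r_j)·cross = 4.5·-122.7500 = -552.3750
edge 1: (4,2.5)→(7,3)  cross = 4·3 − 7·2.5 = -5.5000; (r_i+r_j)·cross = 11·-5.5000 = -60.5000
edge 2: (7,3)→(13.5,8.5)  cross = 7·8.5 − 13.5·3 = 19.0000; (r_i+r_j)·cross = 20.5·19.0000 = 389.5000
edge 3: (13.5,8.5)→(19,26)  cross = 13.5·26 − 19·8.5 = 189.5000; (r_i+r_j)·cross = 32.5·189.5000 = 6158.7500
edge 4: (19,26)→(9,38.5)  cross = 19·38.5 − 9·26 = 497.5000; (r_i+r_j)·cross = 28·497.5000 = 13930.0000
edge 5: (9,38.5)→(5.5,36.5)  cross = 9·36.5 − 5.5·38.5 = 116.7500; (r_i+r_j)·cross = 14.5·116.7500 = 1692.8750
edge 6: (5.5,36.5)→(0.5,31)  cross = 5.5·31 − 0.5·36.5 = 152.2500; (r_i+r_j)·cross = 6·152.2500 = 913.5000
Σcross = 846.7500 → A = |Σcross|/2 = 423.3750 mm²
Σ(r_i+r_j)·cross = 22471.7500 → first moment M = |Σ|/6 = 3745.2917
R_c = M/A = 3745.2917/423.3750 = 8.8463 mm
θ = 275° = 4.799655 rad
V = θ·R_c·A = 4.799655·8.8463·423.3750 = 17976.110 mm³

Volume = 17976.110 mm³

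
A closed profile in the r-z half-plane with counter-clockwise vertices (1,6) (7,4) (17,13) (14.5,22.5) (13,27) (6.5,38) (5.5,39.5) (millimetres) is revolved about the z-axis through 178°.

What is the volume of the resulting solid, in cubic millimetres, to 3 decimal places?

Profile (r,z), 7 vertices: (1,6) (7,4) (17,13) (14.5,22.5) (13,27) (6.5,38) (5.5,39.5)
edge 0: (1,6)→(7,4)  cross = 1·4 − 7·6 = -38.0000; (r_i+r_j)·cross = 8·-38.0000 = -304.0000
edge 1: (7,4)→(17,13)  cross = 7·13 − 17·4 = 23.0000; (r_i+r_j)·cross = 24·23.0000 = 552.0000
edge 2: (17,13)→(14.5,22.5)  cross = 17·22.5 − 14.5·13 = 194.0000; (r_i+r_j)·cross = 31.5·194.0000 = 6111.0000
edge 3: (14.5,22.5)→(13,27)  cross = 14.5·27 − 13·22.5 = 99.0000; (r_i+r_j)·cross = 27.5·99.0000 = 2722.5000
edge 4: (13,27)→(6.5,38)  cross = 13·38 − 6.5·27 = 318.5000; (r_i+r_j)·cross = 19.5·318.5000 = 6210.7500
edge 5: (6.5,38)→(5.5,39.5)  cross = 6.5·39.5 − 5.5·38 = 47.7500; (r_i+r_j)·cross = 12·47.7500 = 573.0000
edge 6: (5.5,39.5)→(1,6)  cross = 5.5·6 − 1·39.5 = -6.5000; (r_i+r_j)·cross = 6.5·-6.5000 = -42.2500
Σcross = 637.7500 → A = |Σcross|/2 = 318.8750 mm²
Σ(r_i+r_j)·cross = 15823.0000 → first moment M = |Σ|/6 = 2637.1667
R_c = M/A = 2637.1667/318.8750 = 8.2702 mm
θ = 178° = 3.106686 rad
V = θ·R_c·A = 3.106686·8.2702·318.8750 = 8192.849 mm³

Volume = 8192.849 mm³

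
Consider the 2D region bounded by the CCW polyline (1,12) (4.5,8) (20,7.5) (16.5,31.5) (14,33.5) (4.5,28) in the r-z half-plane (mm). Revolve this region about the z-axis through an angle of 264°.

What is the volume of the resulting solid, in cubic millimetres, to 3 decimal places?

Profile (r,z), 6 vertices: (1,12) (4.5,8) (20,7.5) (16.5,31.5) (14,33.5) (4.5,28)
edge 0: (1,12)→(4.5,8)  cross = 1·8 − 4.5·12 = -46.0000; (r_i+r_j)·cross = 5.5·-46.0000 = -253.0000
edge 1: (4.5,8)→(20,7.5)  cross = 4.5·7.5 − 20·8 = -126.2500; (r_i+r_j)·cross = 24.5·-126.2500 = -3093.1250
edge 2: (20,7.5)→(16.5,31.5)  cross = 20·31.5 − 16.5·7.5 = 506.2500; (r_i+r_j)·cross = 36.5·506.2500 = 18478.1250
edge 3: (16.5,31.5)→(14,33.5)  cross = 16.5·33.5 − 14·31.5 = 111.7500; (r_i+r_j)·cross = 30.5·111.7500 = 3408.3750
edge 4: (14,33.5)→(4.5,28)  cross = 14·28 − 4.5·33.5 = 241.2500; (r_i+r_j)·cross = 18.5·241.2500 = 4463.1250
edge 5: (4.5,28)→(1,12)  cross = 4.5·12 − 1·28 = 26.0000; (r_i+r_j)·cross = 5.5·26.0000 = 143.0000
Σcross = 713.0000 → A = |Σcross|/2 = 356.5000 mm²
Σ(r_i+r_j)·cross = 23146.5000 → first moment M = |Σ|/6 = 3857.7500
R_c = M/A = 3857.7500/356.5000 = 10.8212 mm
θ = 264° = 4.607669 rad
V = θ·R_c·A = 4.607669·10.8212·356.5000 = 17775.236 mm³

Volume = 17775.236 mm³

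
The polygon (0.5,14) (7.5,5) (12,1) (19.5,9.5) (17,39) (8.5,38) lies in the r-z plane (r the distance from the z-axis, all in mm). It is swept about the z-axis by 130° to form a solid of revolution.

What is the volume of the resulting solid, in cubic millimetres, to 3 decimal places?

Profile (r,z), 6 vertices: (0.5,14) (7.5,5) (12,1) (19.5,9.5) (17,39) (8.5,38)
edge 0: (0.5,14)→(7.5,5)  cross = 0.5·5 − 7.5·14 = -102.5000; (r_i+r_j)·cross = 8·-102.5000 = -820.0000
edge 1: (7.5,5)→(12,1)  cross = 7.5·1 − 12·5 = -52.5000; (r_i+r_j)·cross = 19.5·-52.5000 = -1023.7500
edge 2: (12,1)→(19.5,9.5)  cross = 12·9.5 − 19.5·1 = 94.5000; (r_i+r_j)·cross = 31.5·94.5000 = 2976.7500
edge 3: (19.5,9.5)→(17,39)  cross = 19.5·39 − 17·9.5 = 599.0000; (r_i+r_j)·cross = 36.5·599.0000 = 21863.5000
edge 4: (17,39)→(8.5,38)  cross = 17·38 − 8.5·39 = 314.5000; (r_i+r_j)·cross = 25.5·314.5000 = 8019.7500
edge 5: (8.5,38)→(0.5,14)  cross = 8.5·14 − 0.5·38 = 100.0000; (r_i+r_j)·cross = 9·100.0000 = 900.0000
Σcross = 953.0000 → A = |Σcross|/2 = 476.5000 mm²
Σ(r_i+r_j)·cross = 31916.2500 → first moment M = |Σ|/6 = 5319.3750
R_c = M/A = 5319.3750/476.5000 = 11.1634 mm
θ = 130° = 2.268928 rad
V = θ·R_c·A = 2.268928·11.1634·476.5000 = 12069.279 mm³

Volume = 12069.279 mm³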